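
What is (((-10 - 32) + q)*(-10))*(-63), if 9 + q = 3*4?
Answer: -24570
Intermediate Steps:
q = 3 (q = -9 + 3*4 = -9 + 12 = 3)
(((-10 - 32) + q)*(-10))*(-63) = (((-10 - 32) + 3)*(-10))*(-63) = ((-42 + 3)*(-10))*(-63) = -39*(-10)*(-63) = 390*(-63) = -24570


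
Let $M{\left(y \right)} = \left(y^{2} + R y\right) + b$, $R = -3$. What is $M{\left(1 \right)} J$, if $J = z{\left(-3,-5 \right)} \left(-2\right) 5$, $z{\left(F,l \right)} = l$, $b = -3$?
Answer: $-250$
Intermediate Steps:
$M{\left(y \right)} = -3 + y^{2} - 3 y$ ($M{\left(y \right)} = \left(y^{2} - 3 y\right) - 3 = -3 + y^{2} - 3 y$)
$J = 50$ ($J = \left(-5\right) \left(-2\right) 5 = 10 \cdot 5 = 50$)
$M{\left(1 \right)} J = \left(-3 + 1^{2} - 3\right) 50 = \left(-3 + 1 - 3\right) 50 = \left(-5\right) 50 = -250$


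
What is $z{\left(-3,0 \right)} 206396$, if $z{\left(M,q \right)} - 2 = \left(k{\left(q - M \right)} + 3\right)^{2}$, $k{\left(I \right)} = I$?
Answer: $7843048$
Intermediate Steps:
$z{\left(M,q \right)} = 2 + \left(3 + q - M\right)^{2}$ ($z{\left(M,q \right)} = 2 + \left(\left(q - M\right) + 3\right)^{2} = 2 + \left(3 + q - M\right)^{2}$)
$z{\left(-3,0 \right)} 206396 = \left(2 + \left(3 + 0 - -3\right)^{2}\right) 206396 = \left(2 + \left(3 + 0 + 3\right)^{2}\right) 206396 = \left(2 + 6^{2}\right) 206396 = \left(2 + 36\right) 206396 = 38 \cdot 206396 = 7843048$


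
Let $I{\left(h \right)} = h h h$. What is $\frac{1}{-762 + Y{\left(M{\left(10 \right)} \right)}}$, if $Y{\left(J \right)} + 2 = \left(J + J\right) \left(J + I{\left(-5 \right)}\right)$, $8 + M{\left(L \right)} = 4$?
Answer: $\frac{1}{268} \approx 0.0037313$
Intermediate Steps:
$M{\left(L \right)} = -4$ ($M{\left(L \right)} = -8 + 4 = -4$)
$I{\left(h \right)} = h^{3}$ ($I{\left(h \right)} = h^{2} h = h^{3}$)
$Y{\left(J \right)} = -2 + 2 J \left(-125 + J\right)$ ($Y{\left(J \right)} = -2 + \left(J + J\right) \left(J + \left(-5\right)^{3}\right) = -2 + 2 J \left(J - 125\right) = -2 + 2 J \left(-125 + J\right)$)
$\frac{1}{-762 + Y{\left(M{\left(10 \right)} \right)}} = \frac{1}{-762 - \left(-998 - 32\right)} = \frac{1}{-762 + \left(-2 + 1000 + 2 \cdot 16\right)} = \frac{1}{-762 + \left(-2 + 1000 + 32\right)} = \frac{1}{-762 + 1030} = \frac{1}{268}$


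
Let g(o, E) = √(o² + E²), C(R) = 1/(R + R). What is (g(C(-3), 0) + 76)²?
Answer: 208849/36 ≈ 5801.4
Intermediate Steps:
C(R) = 1/(2*R)
g(o, E) = √(E² + o²)
(g(C(-3), 0) + 76)² = (√(0² + ((½)/(-3))²) + 76)² = (√(0 + ((½)*(-⅓))²) + 76)² = (√(0 + (-⅙)²) + 76)² = (√(0 + 1/36) + 76)² = (√(1/36) + 76)² = (⅙ + 76)² = (457/6)² = 208849/36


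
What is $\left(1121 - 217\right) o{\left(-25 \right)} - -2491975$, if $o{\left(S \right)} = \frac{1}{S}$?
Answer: $\frac{62298471}{25} \approx 2.4919 \cdot 10^{6}$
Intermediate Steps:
$\left(1121 - 217\right) o{\left(-25 \right)} - -2491975 = \frac{1121 - 217}{-25} - -2491975 = 904 \left(- \frac{1}{25}\right) + 2491975 = - \frac{904}{25} + 2491975 = \frac{62298471}{25}$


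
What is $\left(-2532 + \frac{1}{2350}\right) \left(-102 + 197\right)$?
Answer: $- \frac{113053781}{470} \approx -2.4054 \cdot 10^{5}$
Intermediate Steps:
$\left(-2532 + \frac{1}{2350}\right) \left(-102 + 197\right) = \left(-2532 + \frac{1}{2350}\right) 95 = \left(- \frac{5950199}{2350}\right) 95 = - \frac{113053781}{470}$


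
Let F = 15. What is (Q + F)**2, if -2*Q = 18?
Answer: 36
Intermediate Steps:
Q = -9 (Q = -1/2*18 = -9)
(Q + F)**2 = (-9 + 15)**2 = 6**2 = 36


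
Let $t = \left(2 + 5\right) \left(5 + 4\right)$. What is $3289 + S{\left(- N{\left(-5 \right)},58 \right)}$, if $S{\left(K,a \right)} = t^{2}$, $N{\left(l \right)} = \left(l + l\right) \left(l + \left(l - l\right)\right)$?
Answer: $7258$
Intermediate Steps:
$t = 63$ ($t = 7 \cdot 9 = 63$)
$N{\left(l \right)} = 2 l^{2}$ ($N{\left(l \right)} = 2 l \left(l + 0\right) = 2 l l = 2 l^{2}$)
$S{\left(K,a \right)} = 3969$ ($S{\left(K,a \right)} = 63^{2} = 3969$)
$3289 + S{\left(- N{\left(-5 \right)},58 \right)} = 3289 + 3969 = 7258$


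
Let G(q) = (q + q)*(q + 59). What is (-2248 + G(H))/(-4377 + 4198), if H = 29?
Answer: -2856/179 ≈ -15.955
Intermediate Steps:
G(q) = 2*q*(59 + q) (G(q) = (2*q)*(59 + q) = 2*q*(59 + q))
(-2248 + G(H))/(-4377 + 4198) = (-2248 + 2*29*(59 + 29))/(-4377 + 4198) = (-2248 + 2*29*88)/(-179) = (-2248 + 5104)*(-1/179) = 2856*(-1/179) = -2856/179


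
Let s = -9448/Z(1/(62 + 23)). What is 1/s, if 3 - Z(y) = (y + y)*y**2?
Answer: -1842373/5802253000 ≈ -0.00031753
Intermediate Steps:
Z(y) = 3 - 2*y**3 (Z(y) = 3 - (y + y)*y**2 = 3 - 2*y*y**2 = 3 - 2*y**3)
s = -5802253000/1842373 (s = -9448/(3 - 2/(62 + 23)**3) = -9448/(3 - 2*(1/85)**3) = -9448/(3 - 2*1/614125) = -9448/(3 - 2/614125) = -9448/1842373/614125 = -9448*614125/1842373 = -5802253000/1842373 ≈ -3149.3)
1/s = 1/(-5802253000/1842373) = -1842373/5802253000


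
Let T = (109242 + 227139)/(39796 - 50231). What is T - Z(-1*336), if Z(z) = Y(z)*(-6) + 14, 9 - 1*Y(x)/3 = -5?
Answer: 2147149/10435 ≈ 205.76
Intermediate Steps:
Y(x) = 42 (Y(x) = 27 - 3*(-5) = 27 + 15 = 42)
T = -336381/10435 (T = 336381/(-10435) = 336381*(-1/10435) = -336381/10435 ≈ -32.236)
Z(z) = -238 (Z(z) = 42*(-6) + 14 = -252 + 14 = -238)
T - Z(-1*336) = -336381/10435 - 1*(-238) = -336381/10435 + 238 = 2147149/10435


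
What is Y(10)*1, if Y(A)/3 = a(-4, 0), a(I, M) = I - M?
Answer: -12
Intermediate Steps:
Y(A) = -12 (Y(A) = 3*(-4 - 1*0) = 3*(-4 + 0) = 3*(-4) = -12)
Y(10)*1 = -12*1 = -12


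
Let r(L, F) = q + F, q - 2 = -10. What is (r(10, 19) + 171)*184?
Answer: 33488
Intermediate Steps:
q = -8 (q = 2 - 10 = -8)
r(L, F) = -8 + F
(r(10, 19) + 171)*184 = ((-8 + 19) + 171)*184 = (11 + 171)*184 = 182*184 = 33488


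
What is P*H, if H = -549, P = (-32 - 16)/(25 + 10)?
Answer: 26352/35 ≈ 752.91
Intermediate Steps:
P = -48/35 ≈ -1.3714
P*H = -48/35*(-549) = 26352/35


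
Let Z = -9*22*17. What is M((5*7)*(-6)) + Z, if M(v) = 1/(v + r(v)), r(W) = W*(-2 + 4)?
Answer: -2120581/630 ≈ -3366.0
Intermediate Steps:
Z = -3366 (Z = -198*17 = -3366)
r(W) = 2*W (r(W) = W*2 = 2*W)
M(v) = 1/(3*v) (M(v) = 1/(v + 2*v) = 1/(3*v))
M((5*7)*(-6)) + Z = 1/(3*(((5*7)*(-6)))) - 3366 = 1/(3*((35*(-6)))) - 3366 = (1/3)/(-210) - 3366 = (1/3)*(-1/210) - 3366 = -1/630 - 3366 = -2120581/630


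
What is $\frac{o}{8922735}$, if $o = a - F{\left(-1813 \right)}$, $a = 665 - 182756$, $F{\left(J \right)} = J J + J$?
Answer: $- \frac{1155749}{2974245} \approx -0.38859$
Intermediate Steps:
$F{\left(J \right)} = J + J^{2}$ ($F{\left(J \right)} = J^{2} + J = J + J^{2}$)
$a = -182091$ ($a = 665 - 182756 = -182091$)
$o = -3467247$ ($o = -182091 - - 1813 \left(1 - 1813\right) = -182091 - \left(-1813\right) \left(-1812\right) = -182091 - 3285156 = -3467247$)
$\frac{o}{8922735} = - \frac{3467247}{8922735} = \left(-3467247\right) \frac{1}{8922735} = - \frac{1155749}{2974245}$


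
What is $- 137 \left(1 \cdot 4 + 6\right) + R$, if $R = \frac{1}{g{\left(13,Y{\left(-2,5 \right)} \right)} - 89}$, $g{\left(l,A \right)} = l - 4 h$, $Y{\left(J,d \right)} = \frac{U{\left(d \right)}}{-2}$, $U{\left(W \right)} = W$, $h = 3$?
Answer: $- \frac{120561}{88} \approx -1370.0$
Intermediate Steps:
$Y{\left(J,d \right)} = - \frac{d}{2}$ ($Y{\left(J,d \right)} = \frac{d}{-2} = d \left(- \frac{1}{2}\right) = - \frac{d}{2}$)
$g{\left(l,A \right)} = -12 + l$ ($g{\left(l,A \right)} = l - 12 = -12 + l$)
$R = - \frac{1}{88}$ ($R = \frac{1}{\left(-12 + 13\right) - 89} = \frac{1}{1 - 89} = \frac{1}{-88} = - \frac{1}{88} \approx -0.011364$)
$- 137 \left(1 \cdot 4 + 6\right) + R = - 137 \left(1 \cdot 4 + 6\right) - \frac{1}{88} = - 137 \left(4 + 6\right) - \frac{1}{88} = \left(-137\right) 10 - \frac{1}{88} = -1370 - \frac{1}{88} = - \frac{120561}{88}$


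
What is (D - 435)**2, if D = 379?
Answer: 3136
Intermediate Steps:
(D - 435)**2 = (379 - 435)**2 = (-56)**2 = 3136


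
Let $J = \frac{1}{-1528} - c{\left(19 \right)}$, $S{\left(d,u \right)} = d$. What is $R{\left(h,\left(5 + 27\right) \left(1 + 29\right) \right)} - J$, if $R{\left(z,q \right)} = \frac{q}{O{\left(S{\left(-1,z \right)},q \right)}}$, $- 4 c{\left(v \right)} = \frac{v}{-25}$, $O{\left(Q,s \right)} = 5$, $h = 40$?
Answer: $\frac{7341683}{38200} \approx 192.19$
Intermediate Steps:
$c{\left(v \right)} = \frac{v}{100}$ ($c{\left(v \right)} = - \frac{v \frac{1}{-25}}{4} = - \frac{v \left(- \frac{1}{25}\right)}{4} = - \frac{\left(- \frac{1}{25}\right) v}{4} = \frac{v}{100}$)
$J = - \frac{7283}{38200}$ ($J = \frac{1}{-1528} - \frac{1}{100} \cdot 19 = - \frac{1}{1528} - \frac{19}{100} = - \frac{7283}{38200} \approx -0.19065$)
$R{\left(z,q \right)} = \frac{q}{5}$
$R{\left(h,\left(5 + 27\right) \left(1 + 29\right) \right)} - J = \frac{\left(5 + 27\right) \left(1 + 29\right)}{5} - - \frac{7283}{38200} = \frac{32 \cdot 30}{5} + \frac{7283}{38200} = \frac{1}{5} \cdot 960 + \frac{7283}{38200} = 192 + \frac{7283}{38200} = \frac{7341683}{38200}$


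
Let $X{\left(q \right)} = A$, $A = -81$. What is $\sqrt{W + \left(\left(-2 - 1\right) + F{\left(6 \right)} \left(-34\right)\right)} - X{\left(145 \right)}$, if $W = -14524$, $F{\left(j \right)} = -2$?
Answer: $81 + i \sqrt{14459} \approx 81.0 + 120.25 i$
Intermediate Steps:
$X{\left(q \right)} = -81$
$\sqrt{W + \left(\left(-2 - 1\right) + F{\left(6 \right)} \left(-34\right)\right)} - X{\left(145 \right)} = \sqrt{-14524 - -65} - -81 = \sqrt{-14524 + \left(\left(-2 - 1\right) + 68\right)} + 81 = \sqrt{-14524 + \left(-3 + 68\right)} + 81 = \sqrt{-14524 + 65} + 81 = \sqrt{-14459} + 81 = i \sqrt{14459} + 81 = 81 + i \sqrt{14459}$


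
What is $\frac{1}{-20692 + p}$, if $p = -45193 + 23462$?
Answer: $- \frac{1}{42423} \approx -2.3572 \cdot 10^{-5}$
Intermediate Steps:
$p = -21731$
$\frac{1}{-20692 + p} = \frac{1}{-20692 - 21731} = \frac{1}{-42423} = - \frac{1}{42423}$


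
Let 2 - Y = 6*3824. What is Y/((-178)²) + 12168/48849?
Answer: -122527141/257955286 ≈ -0.47499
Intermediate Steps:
Y = -22942 (Y = 2 - 6*3824 = 2 - 1*22944 = 2 - 22944 = -22942)
Y/((-178)²) + 12168/48849 = -22942/((-178)²) + 12168/48849 = -22942/31684 + 12168*(1/48849) = -22942*1/31684 + 4056/16283 = -11471/15842 + 4056/16283 = -122527141/257955286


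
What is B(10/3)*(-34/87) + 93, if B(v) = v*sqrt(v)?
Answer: 93 - 340*sqrt(30)/783 ≈ 90.622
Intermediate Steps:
B(v) = v**(3/2)
B(10/3)*(-34/87) + 93 = (10/3)**(3/2)*(-34/87) + 93 = (10*sqrt(30)/9)*(-34/87) + 93 = -340*sqrt(30)/783 + 93 = 93 - 340*sqrt(30)/783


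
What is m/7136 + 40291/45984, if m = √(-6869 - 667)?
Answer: 40291/45984 + I*√471/1784 ≈ 0.8762 + 0.012165*I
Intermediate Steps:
m = 4*I*√471 (m = √(-7536) = 4*I*√471 ≈ 86.81*I)
m/7136 + 40291/45984 = (4*I*√471)/7136 + 40291/45984 = (4*I*√471)*(1/7136) + 40291*(1/45984) = I*√471/1784 + 40291/45984 = 40291/45984 + I*√471/1784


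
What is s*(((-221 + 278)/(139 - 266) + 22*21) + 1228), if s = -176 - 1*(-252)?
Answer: 16307548/127 ≈ 1.2841e+5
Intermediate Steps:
s = 76 (s = -176 + 252 = 76)
s*(((-221 + 278)/(139 - 266) + 22*21) + 1228) = 76*(((-221 + 278)/(139 - 266) + 22*21) + 1228) = 76*((57/(-127) + 462) + 1228) = 76*((57*(-1/127) + 462) + 1228) = 76*((-57/127 + 462) + 1228) = 76*(58617/127 + 1228) = 76*(214573/127) = 16307548/127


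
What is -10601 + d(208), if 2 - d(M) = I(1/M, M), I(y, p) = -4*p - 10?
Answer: -9757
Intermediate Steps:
I(y, p) = -10 - 4*p
d(M) = 12 + 4*M (d(M) = 2 - (-10 - 4*M) = 2 + (10 + 4*M) = 12 + 4*M)
-10601 + d(208) = -10601 + (12 + 4*208) = -10601 + (12 + 832) = -10601 + 844 = -9757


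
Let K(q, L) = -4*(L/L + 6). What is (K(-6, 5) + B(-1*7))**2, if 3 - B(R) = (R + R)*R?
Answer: 15129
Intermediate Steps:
B(R) = 3 - 2*R**2 (B(R) = 3 - (R + R)*R = 3 - 2*R*R = 3 - 2*R**2)
K(q, L) = -28 (K(q, L) = -4*(1 + 6) = -4*7 = -28)
(K(-6, 5) + B(-1*7))**2 = (-28 + (3 - 2*(-1*7)**2))**2 = (-28 + (3 - 2*(-7)**2))**2 = (-28 + (3 - 2*49))**2 = (-28 + (3 - 98))**2 = (-28 - 95)**2 = (-123)**2 = 15129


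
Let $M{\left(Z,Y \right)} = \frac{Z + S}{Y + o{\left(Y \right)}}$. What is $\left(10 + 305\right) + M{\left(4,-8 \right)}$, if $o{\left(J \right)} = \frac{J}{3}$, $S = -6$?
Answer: $\frac{5043}{16} \approx 315.19$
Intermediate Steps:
$o{\left(J \right)} = \frac{J}{3}$ ($o{\left(J \right)} = J \frac{1}{3} = \frac{J}{3}$)
$M{\left(Z,Y \right)} = \frac{3 \left(-6 + Z\right)}{4 Y}$ ($M{\left(Z,Y \right)} = \frac{Z - 6}{Y + \frac{Y}{3}} = \frac{-6 + Z}{\frac{4}{3} Y} = \left(-6 + Z\right) \frac{3}{4 Y} = \frac{3 \left(-6 + Z\right)}{4 Y}$)
$\left(10 + 305\right) + M{\left(4,-8 \right)} = \left(10 + 305\right) + \frac{3 \left(-6 + 4\right)}{4 \left(-8\right)} = 315 + \frac{3}{4} \left(- \frac{1}{8}\right) \left(-2\right) = 315 + \frac{3}{16} = \frac{5043}{16}$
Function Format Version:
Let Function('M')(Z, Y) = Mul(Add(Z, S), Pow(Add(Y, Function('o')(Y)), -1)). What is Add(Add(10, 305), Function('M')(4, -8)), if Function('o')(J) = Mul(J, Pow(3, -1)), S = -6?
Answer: Rational(5043, 16) ≈ 315.19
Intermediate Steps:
Function('o')(J) = Mul(Rational(1, 3), J) (Function('o')(J) = Mul(J, Rational(1, 3)) = Mul(Rational(1, 3), J))
Function('M')(Z, Y) = Mul(Rational(3, 4), Pow(Y, -1), Add(-6, Z)) (Function('M')(Z, Y) = Mul(Add(Z, -6), Pow(Add(Y, Mul(Rational(1, 3), Y)), -1)) = Mul(Add(-6, Z), Pow(Mul(Rational(4, 3), Y), -1)) = Mul(Add(-6, Z), Mul(Rational(3, 4), Pow(Y, -1))) = Mul(Rational(3, 4), Pow(Y, -1), Add(-6, Z)))
Add(Add(10, 305), Function('M')(4, -8)) = Add(Add(10, 305), Mul(Rational(3, 4), Pow(-8, -1), Add(-6, 4))) = Add(315, Mul(Rational(3, 4), Rational(-1, 8), -2)) = Add(315, Rational(3, 16)) = Rational(5043, 16)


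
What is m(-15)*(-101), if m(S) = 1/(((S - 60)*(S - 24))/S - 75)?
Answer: 101/270 ≈ 0.37407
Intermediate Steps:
m(S) = 1/(-75 + (-60 + S)*(-24 + S)/S) (m(S) = 1/(((-60 + S)*(-24 + S))/S - 75) = 1/((-60 + S)*(-24 + S)/S - 75) = 1/(-75 + (-60 + S)*(-24 + S)/S))
m(-15)*(-101) = -15/(1440 + (-15)² - 159*(-15))*(-101) = -15/(1440 + 225 + 2385)*(-101) = -15/4050*(-101) = -15*1/4050*(-101) = -1/270*(-101) = 101/270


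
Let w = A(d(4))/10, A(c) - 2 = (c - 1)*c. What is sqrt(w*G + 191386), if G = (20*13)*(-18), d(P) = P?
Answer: sqrt(184834) ≈ 429.92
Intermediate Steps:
G = -4680 (G = 260*(-18) = -4680)
A(c) = 2 + c*(-1 + c) (A(c) = 2 + (c - 1)*c = 2 + (-1 + c)*c = 2 + c*(-1 + c))
w = 7/5 (w = (2 + 4**2 - 1*4)/10 = (2 + 16 - 4)*(1/10) = 14*(1/10) = 7/5 ≈ 1.4000)
sqrt(w*G + 191386) = sqrt((7/5)*(-4680) + 191386) = sqrt(-6552 + 191386) = sqrt(184834)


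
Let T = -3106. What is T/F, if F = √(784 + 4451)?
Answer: -3106*√5235/5235 ≈ -42.928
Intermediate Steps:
F = √5235 ≈ 72.353
T/F = -3106*√5235/5235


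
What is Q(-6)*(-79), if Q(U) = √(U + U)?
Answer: -158*I*√3 ≈ -273.66*I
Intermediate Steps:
Q(U) = √2*√U (Q(U) = √(2*U) = √2*√U)
Q(-6)*(-79) = (√2*√(-6))*(-79) = (√2*(I*√6))*(-79) = (2*I*√3)*(-79) = -158*I*√3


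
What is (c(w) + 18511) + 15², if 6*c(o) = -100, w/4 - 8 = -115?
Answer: 56158/3 ≈ 18719.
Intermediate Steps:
w = -428 (w = 32 + 4*(-115) = 32 - 460 = -428)
c(o) = -50/3 (c(o) = (⅙)*(-100) = -50/3)
(c(w) + 18511) + 15² = (-50/3 + 18511) + 15² = 55483/3 + 225 = 56158/3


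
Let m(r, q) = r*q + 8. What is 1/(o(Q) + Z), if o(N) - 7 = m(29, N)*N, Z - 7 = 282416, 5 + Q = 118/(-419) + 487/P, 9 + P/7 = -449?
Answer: 1804492502596/511109336877149677 ≈ 3.5305e-6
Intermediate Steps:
P = -3206 (P = -63 + 7*(-449) = -63 - 3143 = -3206)
Q = -7298931/1343314 (Q = -5 + (118/(-419) + 487/(-3206)) = -5 + (118*(-1/419) + 487*(-1/3206)) = -5 + (-118/419 - 487/3206) = -5 - 582361/1343314 = -7298931/1343314 ≈ -5.4335)
m(r, q) = 8 + q*r (m(r, q) = q*r + 8 = 8 + q*r)
Z = 282423 (Z = 7 + 282416 = 282423)
o(N) = 7 + N*(8 + 29*N) (o(N) = 7 + (8 + N*29)*N = 7 + (8 + 29*N)*N = 7 + N*(8 + 29*N))
1/(o(Q) + Z) = 1/((7 - 7298931*(8 + 29*(-7298931/1343314))/1343314) + 282423) = 1/((7 - 7298931*(8 - 211668999/1343314)/1343314) + 282423) = 1/((7 - 7298931/1343314*(-200922487/1343314)) + 282423) = 1/((7 + 1466519368961397/1804492502596) + 282423) = 1/(1479150816479569/1804492502596 + 282423) = 1/(511109336877149677/1804492502596) = 1804492502596/511109336877149677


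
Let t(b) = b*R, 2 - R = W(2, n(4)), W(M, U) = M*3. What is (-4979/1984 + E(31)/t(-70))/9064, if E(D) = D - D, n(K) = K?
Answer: -4979/17982976 ≈ -0.00027687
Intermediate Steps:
W(M, U) = 3*M
R = -4 (R = 2 - 3*2 = 2 - 1*6 = 2 - 6 = -4)
t(b) = -4*b (t(b) = b*(-4) = -4*b)
E(D) = 0
(-4979/1984 + E(31)/t(-70))/9064 = (-4979/1984 + 0/((-4*(-70))))/9064 = (-4979*1/1984 + 0/280)*(1/9064) = (-4979/1984 + 0*(1/280))*(1/9064) = (-4979/1984 + 0)*(1/9064) = -4979/1984*1/9064 = -4979/17982976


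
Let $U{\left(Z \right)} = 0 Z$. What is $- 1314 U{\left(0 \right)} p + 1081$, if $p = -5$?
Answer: $1081$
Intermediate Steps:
$U{\left(Z \right)} = 0$
$- 1314 U{\left(0 \right)} p + 1081 = - 1314 \cdot 0 \left(-5\right) + 1081 = \left(-1314\right) 0 + 1081 = 0 + 1081 = 1081$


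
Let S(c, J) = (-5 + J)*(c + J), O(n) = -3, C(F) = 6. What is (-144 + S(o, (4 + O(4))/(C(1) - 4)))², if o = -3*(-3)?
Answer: 558009/16 ≈ 34876.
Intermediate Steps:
o = 9
S(c, J) = (-5 + J)*(J + c)
(-144 + S(o, (4 + O(4))/(C(1) - 4)))² = (-144 + (((4 - 3)/(6 - 4))² - 5*(4 - 3)/(6 - 4) - 5*9 + ((4 - 3)/(6 - 4))*9))² = (-144 + ((1/2)² - 5/2 - 45 + (1/2)*9))² = (-144 + ((1*(½))² - 5/2 - 45 + (1*(½))*9))² = (-144 + ((½)² - 5*½ - 45 + (½)*9))² = (-144 + (¼ - 5/2 - 45 + 9/2))² = (-144 - 171/4)² = (-747/4)² = 558009/16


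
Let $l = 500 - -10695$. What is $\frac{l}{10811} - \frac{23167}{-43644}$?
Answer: $\frac{739053017}{471835284} \approx 1.5663$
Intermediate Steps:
$l = 11195$ ($l = 500 + 10695 = 11195$)
$\frac{l}{10811} - \frac{23167}{-43644} = \frac{11195}{10811} - \frac{23167}{-43644} = 11195 \cdot \frac{1}{10811} - - \frac{23167}{43644} = \frac{11195}{10811} + \frac{23167}{43644} = \frac{739053017}{471835284}$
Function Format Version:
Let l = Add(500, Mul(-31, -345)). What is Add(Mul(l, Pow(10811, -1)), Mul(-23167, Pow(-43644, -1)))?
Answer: Rational(739053017, 471835284) ≈ 1.5663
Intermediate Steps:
l = 11195 (l = Add(500, 10695) = 11195)
Add(Mul(l, Pow(10811, -1)), Mul(-23167, Pow(-43644, -1))) = Add(Mul(11195, Pow(10811, -1)), Mul(-23167, Pow(-43644, -1))) = Add(Mul(11195, Rational(1, 10811)), Mul(-23167, Rational(-1, 43644))) = Add(Rational(11195, 10811), Rational(23167, 43644)) = Rational(739053017, 471835284)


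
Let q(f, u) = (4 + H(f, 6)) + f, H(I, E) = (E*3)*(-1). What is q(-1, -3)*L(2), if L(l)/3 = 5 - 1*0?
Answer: -225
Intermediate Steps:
H(I, E) = -3*E (H(I, E) = (3*E)*(-1) = -3*E)
q(f, u) = -14 + f (q(f, u) = (4 - 3*6) + f = (4 - 18) + f = -14 + f)
L(l) = 15 (L(l) = 3*(5 - 1*0) = 3*(5 + 0) = 3*5 = 15)
q(-1, -3)*L(2) = (-14 - 1)*15 = -15*15 = -225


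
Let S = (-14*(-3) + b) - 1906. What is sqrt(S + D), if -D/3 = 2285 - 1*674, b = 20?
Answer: I*sqrt(6677) ≈ 81.713*I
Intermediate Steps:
S = -1844 (S = (-14*(-3) + 20) - 1906 = (42 + 20) - 1906 = 62 - 1906 = -1844)
D = -4833 (D = -3*(2285 - 1*674) = -3*(2285 - 674) = -3*1611 = -4833)
sqrt(S + D) = sqrt(-1844 - 4833) = sqrt(-6677) = I*sqrt(6677)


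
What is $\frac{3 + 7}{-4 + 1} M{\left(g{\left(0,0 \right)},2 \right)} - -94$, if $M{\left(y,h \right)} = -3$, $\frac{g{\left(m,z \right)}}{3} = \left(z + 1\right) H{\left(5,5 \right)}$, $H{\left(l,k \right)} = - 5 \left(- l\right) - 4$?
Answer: $104$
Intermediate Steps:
$H{\left(l,k \right)} = -4 + 5 l$ ($H{\left(l,k \right)} = 5 l - 4 = -4 + 5 l$)
$g{\left(m,z \right)} = 63 + 63 z$ ($g{\left(m,z \right)} = 3 \left(z + 1\right) \left(-4 + 5 \cdot 5\right) = 3 \left(1 + z\right) \left(-4 + 25\right) = 3 \left(1 + z\right) 21 = 3 \left(21 + 21 z\right) = 63 + 63 z$)
$\frac{3 + 7}{-4 + 1} M{\left(g{\left(0,0 \right)},2 \right)} - -94 = \frac{3 + 7}{-4 + 1} \left(-3\right) - -94 = \frac{10}{-3} \left(-3\right) + 94 = 10 \left(- \frac{1}{3}\right) \left(-3\right) + 94 = \left(- \frac{10}{3}\right) \left(-3\right) + 94 = 10 + 94 = 104$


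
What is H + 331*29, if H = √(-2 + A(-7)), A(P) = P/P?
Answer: 9599 + I ≈ 9599.0 + 1.0*I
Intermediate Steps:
A(P) = 1
H = I (H = √(-2 + 1) = √(-1) = I ≈ 1.0*I)
H + 331*29 = I + 331*29 = I + 9599 = 9599 + I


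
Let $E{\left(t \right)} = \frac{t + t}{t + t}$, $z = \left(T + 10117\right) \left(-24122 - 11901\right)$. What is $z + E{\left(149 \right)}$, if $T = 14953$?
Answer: $-903096609$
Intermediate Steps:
$z = -903096610$ ($z = \left(14953 + 10117\right) \left(-24122 - 11901\right) = 25070 \left(-36023\right) = -903096610$)
$E{\left(t \right)} = 1$ ($E{\left(t \right)} = \frac{2 t}{2 t} = 2 t \frac{1}{2 t} = 1$)
$z + E{\left(149 \right)} = -903096610 + 1 = -903096609$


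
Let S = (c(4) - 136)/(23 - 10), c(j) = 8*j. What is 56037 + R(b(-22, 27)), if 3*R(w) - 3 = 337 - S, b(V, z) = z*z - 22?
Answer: 56153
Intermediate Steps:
b(V, z) = -22 + z**2 (b(V, z) = z**2 - 22 = -22 + z**2)
S = -8 (S = (8*4 - 136)/(23 - 10) = (32 - 136)/13 = -104*1/13 = -8)
R(w) = 116 (R(w) = 1 + (337 - 1*(-8))/3 = 1 + (337 + 8)/3 = 1 + (1/3)*345 = 1 + 115 = 116)
56037 + R(b(-22, 27)) = 56037 + 116 = 56153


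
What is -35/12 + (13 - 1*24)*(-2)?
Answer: 229/12 ≈ 19.083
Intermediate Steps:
-35/12 + (13 - 1*24)*(-2) = -35*1/12 + (13 - 24)*(-2) = -35/12 - 11*(-2) = -35/12 + 22 = 229/12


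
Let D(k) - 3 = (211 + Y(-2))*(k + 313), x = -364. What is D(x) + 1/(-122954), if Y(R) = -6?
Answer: -1285115209/122954 ≈ -10452.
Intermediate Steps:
D(k) = 64168 + 205*k (D(k) = 3 + (211 - 6)*(k + 313) = 3 + 205*(313 + k) = 3 + (64165 + 205*k) = 64168 + 205*k)
D(x) + 1/(-122954) = (64168 + 205*(-364)) + 1/(-122954) = (64168 - 74620) - 1/122954 = -10452 - 1/122954 = -1285115209/122954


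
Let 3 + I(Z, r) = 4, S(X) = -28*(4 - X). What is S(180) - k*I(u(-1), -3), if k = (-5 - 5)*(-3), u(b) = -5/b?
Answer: 4898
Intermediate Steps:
S(X) = -112 + 28*X
I(Z, r) = 1 (I(Z, r) = -3 + 4 = 1)
k = 30 (k = -10*(-3) = 30)
S(180) - k*I(u(-1), -3) = (-112 + 28*180) - 30 = (-112 + 5040) - 1*30 = 4928 - 30 = 4898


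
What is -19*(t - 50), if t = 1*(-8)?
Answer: 1102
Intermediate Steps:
t = -8
-19*(t - 50) = -19*(-8 - 50) = -19*(-58) = 1102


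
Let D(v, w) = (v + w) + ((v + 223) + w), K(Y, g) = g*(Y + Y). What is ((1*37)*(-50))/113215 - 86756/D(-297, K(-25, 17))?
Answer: 1963649838/46893653 ≈ 41.875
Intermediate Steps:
K(Y, g) = 2*Y*g (K(Y, g) = g*(2*Y) = 2*Y*g)
D(v, w) = 223 + 2*v + 2*w (D(v, w) = (v + w) + ((223 + v) + w) = (v + w) + (223 + v + w) = 223 + 2*v + 2*w)
((1*37)*(-50))/113215 - 86756/D(-297, K(-25, 17)) = ((1*37)*(-50))/113215 - 86756/(223 + 2*(-297) + 2*(2*(-25)*17)) = (37*(-50))*(1/113215) - 86756/(223 - 594 + 2*(-850)) = -1850*1/113215 - 86756/(223 - 594 - 1700) = -370/22643 - 86756/(-2071) = -370/22643 - 86756*(-1/2071) = -370/22643 + 86756/2071 = 1963649838/46893653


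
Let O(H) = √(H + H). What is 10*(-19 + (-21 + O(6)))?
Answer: -400 + 20*√3 ≈ -365.36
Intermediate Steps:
O(H) = √2*√H (O(H) = √(2*H) = √2*√H)
10*(-19 + (-21 + O(6))) = 10*(-19 + (-21 + √2*√6)) = 10*(-19 + (-21 + 2*√3)) = 10*(-40 + 2*√3) = -400 + 20*√3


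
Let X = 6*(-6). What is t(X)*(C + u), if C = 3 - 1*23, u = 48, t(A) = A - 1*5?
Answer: -1148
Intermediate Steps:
X = -36
t(A) = -5 + A (t(A) = A - 5 = -5 + A)
C = -20 (C = 3 - 23 = -20)
t(X)*(C + u) = (-5 - 36)*(-20 + 48) = -41*28 = -1148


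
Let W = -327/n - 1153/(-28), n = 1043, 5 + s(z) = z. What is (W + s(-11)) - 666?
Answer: -2674815/4172 ≈ -641.13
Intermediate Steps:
s(z) = -5 + z
W = 170489/4172 (W = -327/1043 - 1153/(-28) = -327*1/1043 - 1153*(-1/28) = -327/1043 + 1153/28 = 170489/4172 ≈ 40.865)
(W + s(-11)) - 666 = (170489/4172 + (-5 - 11)) - 666 = (170489/4172 - 16) - 666 = 103737/4172 - 666 = -2674815/4172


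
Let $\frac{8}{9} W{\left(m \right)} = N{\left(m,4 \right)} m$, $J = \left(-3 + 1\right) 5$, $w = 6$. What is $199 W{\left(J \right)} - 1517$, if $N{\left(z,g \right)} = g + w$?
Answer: $- \frac{47809}{2} \approx -23905.0$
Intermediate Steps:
$J = -10$ ($J = \left(-2\right) 5 = -10$)
$N{\left(z,g \right)} = 6 + g$ ($N{\left(z,g \right)} = g + 6 = 6 + g$)
$W{\left(m \right)} = \frac{45 m}{4}$ ($W{\left(m \right)} = \frac{9 \left(6 + 4\right) m}{8} = \frac{9 \cdot 10 m}{8} = \frac{45 m}{4}$)
$199 W{\left(J \right)} - 1517 = 199 \cdot \frac{45}{4} \left(-10\right) - 1517 = 199 \left(- \frac{225}{2}\right) - 1517 = - \frac{44775}{2} - 1517 = - \frac{47809}{2}$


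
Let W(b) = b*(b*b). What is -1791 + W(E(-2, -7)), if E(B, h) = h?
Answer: -2134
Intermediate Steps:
W(b) = b**3 (W(b) = b*b**2 = b**3)
-1791 + W(E(-2, -7)) = -1791 + (-7)**3 = -1791 - 343 = -2134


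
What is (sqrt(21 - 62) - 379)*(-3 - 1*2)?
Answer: 1895 - 5*I*sqrt(41) ≈ 1895.0 - 32.016*I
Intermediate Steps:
(sqrt(21 - 62) - 379)*(-3 - 1*2) = (sqrt(-41) - 379)*(-3 - 2) = (I*sqrt(41) - 379)*(-5) = (-379 + I*sqrt(41))*(-5) = 1895 - 5*I*sqrt(41)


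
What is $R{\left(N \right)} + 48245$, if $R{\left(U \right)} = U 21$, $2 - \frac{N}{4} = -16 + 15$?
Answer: $48497$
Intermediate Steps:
$N = 12$ ($N = 8 - 4 \left(-16 + 15\right) = 8 - -4 = 8 + 4 = 12$)
$R{\left(U \right)} = 21 U$
$R{\left(N \right)} + 48245 = 21 \cdot 12 + 48245 = 252 + 48245 = 48497$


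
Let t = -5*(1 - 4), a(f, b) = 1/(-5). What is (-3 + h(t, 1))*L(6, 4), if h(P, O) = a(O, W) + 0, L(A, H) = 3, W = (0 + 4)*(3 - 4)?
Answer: -48/5 ≈ -9.6000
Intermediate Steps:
W = -4 (W = 4*(-1) = -4)
a(f, b) = -⅕
t = 15 (t = -5*(-3) = 15)
h(P, O) = -⅕ (h(P, O) = -⅕ + 0 = -⅕)
(-3 + h(t, 1))*L(6, 4) = (-3 - ⅕)*3 = -16/5*3 = -48/5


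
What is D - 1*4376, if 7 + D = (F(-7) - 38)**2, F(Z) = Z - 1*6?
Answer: -1782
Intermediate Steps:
F(Z) = -6 + Z (F(Z) = Z - 6 = -6 + Z)
D = 2594 (D = -7 + ((-6 - 7) - 38)**2 = -7 + (-13 - 38)**2 = -7 + (-51)**2 = -7 + 2601 = 2594)
D - 1*4376 = 2594 - 1*4376 = 2594 - 4376 = -1782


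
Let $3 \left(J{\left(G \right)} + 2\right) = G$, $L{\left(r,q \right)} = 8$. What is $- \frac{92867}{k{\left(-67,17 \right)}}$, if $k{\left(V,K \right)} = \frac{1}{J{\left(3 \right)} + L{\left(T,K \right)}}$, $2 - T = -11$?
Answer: $-650069$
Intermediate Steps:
$T = 13$ ($T = 2 - -11 = 2 + 11 = 13$)
$J{\left(G \right)} = -2 + \frac{G}{3}$
$k{\left(V,K \right)} = \frac{1}{7}$ ($k{\left(V,K \right)} = \frac{1}{\left(-2 + \frac{1}{3} \cdot 3\right) + 8} = \frac{1}{\left(-2 + 1\right) + 8} = \frac{1}{-1 + 8} = \frac{1}{7}$)
$- \frac{92867}{k{\left(-67,17 \right)}} = - 92867 \frac{1}{\frac{1}{7}} = \left(-92867\right) 7 = -650069$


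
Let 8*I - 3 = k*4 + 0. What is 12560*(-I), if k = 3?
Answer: -23550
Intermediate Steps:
I = 15/8 (I = 3/8 + (3*4 + 0)/8 = 3/8 + (12 + 0)/8 = 3/8 + (⅛)*12 = 3/8 + 3/2 = 15/8 ≈ 1.8750)
12560*(-I) = 12560*(-1*15/8) = 12560*(-15/8) = -23550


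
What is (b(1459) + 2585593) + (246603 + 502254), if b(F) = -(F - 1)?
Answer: 3332992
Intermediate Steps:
b(F) = 1 - F (b(F) = -(-1 + F) = 1 - F)
(b(1459) + 2585593) + (246603 + 502254) = ((1 - 1*1459) + 2585593) + (246603 + 502254) = ((1 - 1459) + 2585593) + 748857 = (-1458 + 2585593) + 748857 = 2584135 + 748857 = 3332992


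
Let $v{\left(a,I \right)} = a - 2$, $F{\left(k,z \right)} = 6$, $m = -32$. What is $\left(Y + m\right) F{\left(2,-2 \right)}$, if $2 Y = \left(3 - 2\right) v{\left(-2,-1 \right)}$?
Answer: $-204$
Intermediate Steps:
$v{\left(a,I \right)} = -2 + a$ ($v{\left(a,I \right)} = a - 2 = -2 + a$)
$Y = -2$ ($Y = \frac{\left(3 - 2\right) \left(-2 - 2\right)}{2} = \frac{1 \left(-4\right)}{2} = \frac{1}{2} \left(-4\right) = -2$)
$\left(Y + m\right) F{\left(2,-2 \right)} = \left(-2 - 32\right) 6 = \left(-34\right) 6 = -204$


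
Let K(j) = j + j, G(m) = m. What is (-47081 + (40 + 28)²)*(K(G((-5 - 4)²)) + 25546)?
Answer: -1091484556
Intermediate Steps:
K(j) = 2*j
(-47081 + (40 + 28)²)*(K(G((-5 - 4)²)) + 25546) = (-47081 + (40 + 28)²)*(2*(-5 - 4)² + 25546) = (-47081 + 68²)*(2*(-9)² + 25546) = (-47081 + 4624)*(2*81 + 25546) = -42457*(162 + 25546) = -42457*25708 = -1091484556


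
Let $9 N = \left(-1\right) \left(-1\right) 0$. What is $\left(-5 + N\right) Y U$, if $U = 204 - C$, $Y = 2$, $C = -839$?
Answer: $-10430$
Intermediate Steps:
$N = 0$ ($N = \frac{\left(-1\right) \left(-1\right) 0}{9} = \frac{1 \cdot 0}{9} = \frac{1}{9} \cdot 0 = 0$)
$U = 1043$ ($U = 204 - -839 = 204 + 839 = 1043$)
$\left(-5 + N\right) Y U = \left(-5 + 0\right) 2 \cdot 1043 = \left(-5\right) 2 \cdot 1043 = \left(-10\right) 1043 = -10430$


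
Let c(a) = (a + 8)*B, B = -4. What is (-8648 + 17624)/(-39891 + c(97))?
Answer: -2992/13437 ≈ -0.22267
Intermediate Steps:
c(a) = -32 - 4*a (c(a) = (a + 8)*(-4) = (8 + a)*(-4) = -32 - 4*a)
(-8648 + 17624)/(-39891 + c(97)) = (-8648 + 17624)/(-39891 + (-32 - 4*97)) = 8976/(-39891 + (-32 - 388)) = 8976/(-39891 - 420) = 8976/(-40311) = 8976*(-1/40311) = -2992/13437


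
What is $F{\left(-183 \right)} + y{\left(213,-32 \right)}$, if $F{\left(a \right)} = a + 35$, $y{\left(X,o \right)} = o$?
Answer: $-180$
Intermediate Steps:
$F{\left(a \right)} = 35 + a$
$F{\left(-183 \right)} + y{\left(213,-32 \right)} = \left(35 - 183\right) - 32 = -148 - 32 = -180$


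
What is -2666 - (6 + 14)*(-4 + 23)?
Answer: -3046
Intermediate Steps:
-2666 - (6 + 14)*(-4 + 23) = -2666 - 20*19 = -2666 - 1*380 = -2666 - 380 = -3046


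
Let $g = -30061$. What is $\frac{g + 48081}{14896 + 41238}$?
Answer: $\frac{530}{1651} \approx 0.32102$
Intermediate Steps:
$\frac{g + 48081}{14896 + 41238} = \frac{-30061 + 48081}{14896 + 41238} = \frac{18020}{56134} = 18020 \cdot \frac{1}{56134} = \frac{530}{1651}$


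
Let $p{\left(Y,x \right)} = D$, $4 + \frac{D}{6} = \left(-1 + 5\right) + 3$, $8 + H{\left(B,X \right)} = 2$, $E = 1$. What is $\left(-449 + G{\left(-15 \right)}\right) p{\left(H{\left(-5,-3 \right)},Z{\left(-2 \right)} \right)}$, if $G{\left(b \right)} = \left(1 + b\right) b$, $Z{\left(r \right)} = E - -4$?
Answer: $-4302$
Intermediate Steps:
$H{\left(B,X \right)} = -6$ ($H{\left(B,X \right)} = -8 + 2 = -6$)
$Z{\left(r \right)} = 5$ ($Z{\left(r \right)} = 1 - -4 = 1 + 4 = 5$)
$G{\left(b \right)} = b \left(1 + b\right)$
$D = 18$ ($D = -24 + 6 \left(\left(-1 + 5\right) + 3\right) = -24 + 6 \left(4 + 3\right) = -24 + 6 \cdot 7 = -24 + 42 = 18$)
$p{\left(Y,x \right)} = 18$
$\left(-449 + G{\left(-15 \right)}\right) p{\left(H{\left(-5,-3 \right)},Z{\left(-2 \right)} \right)} = \left(-449 - 15 \left(1 - 15\right)\right) 18 = \left(-449 - -210\right) 18 = \left(-449 + 210\right) 18 = \left(-239\right) 18 = -4302$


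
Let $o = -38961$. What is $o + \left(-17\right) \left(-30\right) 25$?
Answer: $-26211$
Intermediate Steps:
$o + \left(-17\right) \left(-30\right) 25 = -38961 + \left(-17\right) \left(-30\right) 25 = -38961 + 510 \cdot 25 = -38961 + 12750 = -26211$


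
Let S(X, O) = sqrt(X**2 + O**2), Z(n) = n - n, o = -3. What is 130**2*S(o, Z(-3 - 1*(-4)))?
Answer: 50700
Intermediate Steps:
Z(n) = 0
S(X, O) = sqrt(O**2 + X**2)
130**2*S(o, Z(-3 - 1*(-4))) = 130**2*sqrt(0**2 + (-3)**2) = 16900*sqrt(0 + 9) = 16900*sqrt(9) = 16900*3 = 50700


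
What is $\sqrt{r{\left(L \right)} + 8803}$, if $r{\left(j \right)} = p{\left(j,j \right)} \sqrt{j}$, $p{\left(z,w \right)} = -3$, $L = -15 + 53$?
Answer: $\sqrt{8803 - 3 \sqrt{38}} \approx 93.726$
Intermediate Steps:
$L = 38$
$r{\left(j \right)} = - 3 \sqrt{j}$
$\sqrt{r{\left(L \right)} + 8803} = \sqrt{- 3 \sqrt{38} + 8803} = \sqrt{8803 - 3 \sqrt{38}}$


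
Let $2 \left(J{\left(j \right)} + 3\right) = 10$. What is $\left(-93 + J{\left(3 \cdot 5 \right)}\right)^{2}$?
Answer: $8281$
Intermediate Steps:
$J{\left(j \right)} = 2$ ($J{\left(j \right)} = -3 + \frac{1}{2} \cdot 10 = -3 + 5 = 2$)
$\left(-93 + J{\left(3 \cdot 5 \right)}\right)^{2} = \left(-93 + 2\right)^{2} = \left(-91\right)^{2} = 8281$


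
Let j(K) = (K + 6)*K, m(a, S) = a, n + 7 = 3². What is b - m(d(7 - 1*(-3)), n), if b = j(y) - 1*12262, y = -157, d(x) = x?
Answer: 11435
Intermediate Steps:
n = 2 (n = -7 + 3² = -7 + 9 = 2)
j(K) = K*(6 + K) (j(K) = (6 + K)*K = K*(6 + K))
b = 11445 (b = -157*(6 - 157) - 1*12262 = -157*(-151) - 12262 = 23707 - 12262 = 11445)
b - m(d(7 - 1*(-3)), n) = 11445 - (7 - 1*(-3)) = 11445 - (7 + 3) = 11445 - 1*10 = 11445 - 10 = 11435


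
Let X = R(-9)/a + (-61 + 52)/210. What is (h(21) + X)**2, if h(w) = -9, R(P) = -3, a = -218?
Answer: 1186526916/14554225 ≈ 81.525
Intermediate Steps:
X = -111/3815 (X = -3/(-218) + (-61 + 52)/210 = -3*(-1/218) - 9*1/210 = 3/218 - 3/70 = -111/3815 ≈ -0.029096)
(h(21) + X)**2 = (-9 - 111/3815)**2 = (-34446/3815)**2 = 1186526916/14554225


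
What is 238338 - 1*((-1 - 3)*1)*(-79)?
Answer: 238022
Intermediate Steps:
238338 - 1*((-1 - 3)*1)*(-79) = 238338 - 1*(-4*1)*(-79) = 238338 - 1*(-4)*(-79) = 238338 - (-4)*(-79) = 238338 - 1*316 = 238338 - 316 = 238022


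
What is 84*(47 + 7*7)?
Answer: 8064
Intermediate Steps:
84*(47 + 7*7) = 84*(47 + 49) = 84*96 = 8064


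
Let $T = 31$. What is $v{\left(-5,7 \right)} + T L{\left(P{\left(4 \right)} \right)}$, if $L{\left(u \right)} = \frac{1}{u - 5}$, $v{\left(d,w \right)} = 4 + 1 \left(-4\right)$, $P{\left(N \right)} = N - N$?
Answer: $- \frac{31}{5} \approx -6.2$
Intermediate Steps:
$P{\left(N \right)} = 0$
$v{\left(d,w \right)} = 0$ ($v{\left(d,w \right)} = 4 - 4 = 0$)
$L{\left(u \right)} = \frac{1}{-5 + u}$
$v{\left(-5,7 \right)} + T L{\left(P{\left(4 \right)} \right)} = 0 + \frac{31}{-5 + 0} = 0 + \frac{31}{-5} = 0 + 31 \left(- \frac{1}{5}\right) = 0 - \frac{31}{5} = - \frac{31}{5}$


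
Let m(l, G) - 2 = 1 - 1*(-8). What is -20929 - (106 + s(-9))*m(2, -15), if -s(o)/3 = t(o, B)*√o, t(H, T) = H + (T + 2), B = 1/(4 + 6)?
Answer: -22095 - 6831*I/10 ≈ -22095.0 - 683.1*I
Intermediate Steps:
m(l, G) = 11 (m(l, G) = 2 + (1 - 1*(-8)) = 2 + (1 + 8) = 2 + 9 = 11)
B = ⅒ (B = 1/10 = ⅒ ≈ 0.10000)
t(H, T) = 2 + H + T (t(H, T) = H + (2 + T) = 2 + H + T)
s(o) = -3*√o*(21/10 + o) (s(o) = -3*(2 + o + ⅒)*√o = -3*(21/10 + o)*√o = -3*√o*(21/10 + o))
-20929 - (106 + s(-9))*m(2, -15) = -20929 - (106 + √(-9)*(-63/10 - 3*(-9)))*11 = -20929 - (106 + (3*I)*(-63/10 + 27))*11 = -20929 - (106 + (3*I)*(207/10))*11 = -20929 - (106 + 621*I/10)*11 = -20929 - (1166 + 6831*I/10) = -20929 + (-1166 - 6831*I/10) = -22095 - 6831*I/10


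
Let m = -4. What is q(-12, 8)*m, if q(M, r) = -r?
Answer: 32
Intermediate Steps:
q(-12, 8)*m = -1*8*(-4) = -8*(-4) = 32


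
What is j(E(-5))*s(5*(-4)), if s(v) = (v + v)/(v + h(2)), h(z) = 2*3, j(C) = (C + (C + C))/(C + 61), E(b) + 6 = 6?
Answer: 0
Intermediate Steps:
E(b) = 0 (E(b) = -6 + 6 = 0)
j(C) = 3*C/(61 + C) (j(C) = (C + 2*C)/(61 + C) = (3*C)/(61 + C) = 3*C/(61 + C))
h(z) = 6
s(v) = 2*v/(6 + v) (s(v) = (v + v)/(v + 6) = (2*v)/(6 + v) = 2*v/(6 + v))
j(E(-5))*s(5*(-4)) = (3*0/(61 + 0))*(2*(5*(-4))/(6 + 5*(-4))) = (3*0/61)*(2*(-20)/(6 - 20)) = (3*0*(1/61))*(2*(-20)/(-14)) = 0*(2*(-20)*(-1/14)) = 0*(20/7) = 0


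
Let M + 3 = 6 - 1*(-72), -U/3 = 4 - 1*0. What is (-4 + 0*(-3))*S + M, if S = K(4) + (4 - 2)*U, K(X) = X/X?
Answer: 167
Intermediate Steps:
K(X) = 1
U = -12 (U = -3*(4 - 1*0) = -3*(4 + 0) = -3*4 = -12)
M = 75 (M = -3 + (6 - 1*(-72)) = -3 + (6 + 72) = -3 + 78 = 75)
S = -23 (S = 1 + (4 - 2)*(-12) = 1 + 2*(-12) = 1 - 24 = -23)
(-4 + 0*(-3))*S + M = (-4 + 0*(-3))*(-23) + 75 = (-4 + 0)*(-23) + 75 = -4*(-23) + 75 = 92 + 75 = 167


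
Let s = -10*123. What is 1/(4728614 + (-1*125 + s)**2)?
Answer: 1/6564639 ≈ 1.5233e-7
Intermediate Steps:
s = -1230
1/(4728614 + (-1*125 + s)**2) = 1/(4728614 + (-1*125 - 1230)**2) = 1/(4728614 + (-125 - 1230)**2) = 1/(4728614 + (-1355)**2) = 1/(4728614 + 1836025) = 1/6564639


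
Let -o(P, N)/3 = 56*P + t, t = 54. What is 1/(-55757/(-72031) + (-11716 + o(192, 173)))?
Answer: -72031/3178960397 ≈ -2.2659e-5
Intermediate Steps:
o(P, N) = -162 - 168*P (o(P, N) = -3*(56*P + 54) = -3*(54 + 56*P) = -162 - 168*P)
1/(-55757/(-72031) + (-11716 + o(192, 173))) = 1/(-55757/(-72031) + (-11716 + (-162 - 168*192))) = 1/(-55757*(-1/72031) + (-11716 + (-162 - 32256))) = 1/(55757/72031 + (-11716 - 32418)) = 1/(55757/72031 - 44134) = 1/(-3178960397/72031) = -72031/3178960397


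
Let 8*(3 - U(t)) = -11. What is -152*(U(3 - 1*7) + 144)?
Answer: -22553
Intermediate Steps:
U(t) = 35/8 (U(t) = 3 - ⅛*(-11) = 3 + 11/8 = 35/8)
-152*(U(3 - 1*7) + 144) = -152*(35/8 + 144) = -152*1187/8 = -22553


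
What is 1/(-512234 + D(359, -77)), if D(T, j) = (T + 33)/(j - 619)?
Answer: -87/44564407 ≈ -1.9522e-6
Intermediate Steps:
D(T, j) = (33 + T)/(-619 + j)
1/(-512234 + D(359, -77)) = 1/(-512234 + (33 + 359)/(-619 - 77)) = 1/(-512234 + 392/(-696)) = 1/(-512234 - 1/696*392) = 1/(-512234 - 49/87) = 1/(-44564407/87) = -87/44564407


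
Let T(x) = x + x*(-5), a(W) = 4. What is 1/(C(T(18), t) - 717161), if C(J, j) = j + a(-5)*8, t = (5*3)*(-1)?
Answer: -1/717144 ≈ -1.3944e-6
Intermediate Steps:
T(x) = -4*x (T(x) = x - 5*x = -4*x)
t = -15 (t = 15*(-1) = -15)
C(J, j) = 32 + j (C(J, j) = j + 4*8 = j + 32 = 32 + j)
1/(C(T(18), t) - 717161) = 1/((32 - 15) - 717161) = 1/(17 - 717161) = 1/(-717144) = -1/717144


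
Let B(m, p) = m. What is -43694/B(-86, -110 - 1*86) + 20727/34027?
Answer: 106325590/209023 ≈ 508.68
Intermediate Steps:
-43694/B(-86, -110 - 1*86) + 20727/34027 = -43694/(-86) + 20727/34027 = -43694*(-1/86) + 20727*(1/34027) = 21847/43 + 2961/4861 = 106325590/209023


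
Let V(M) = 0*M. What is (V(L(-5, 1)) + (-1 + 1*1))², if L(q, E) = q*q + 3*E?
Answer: 0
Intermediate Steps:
L(q, E) = q² + 3*E
V(M) = 0
(V(L(-5, 1)) + (-1 + 1*1))² = (0 + (-1 + 1*1))² = (0 + (-1 + 1))² = (0 + 0)² = 0² = 0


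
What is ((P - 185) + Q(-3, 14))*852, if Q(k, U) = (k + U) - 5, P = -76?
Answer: -217260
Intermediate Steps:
Q(k, U) = -5 + U + k (Q(k, U) = (U + k) - 5 = -5 + U + k)
((P - 185) + Q(-3, 14))*852 = ((-76 - 185) + (-5 + 14 - 3))*852 = (-261 + 6)*852 = -255*852 = -217260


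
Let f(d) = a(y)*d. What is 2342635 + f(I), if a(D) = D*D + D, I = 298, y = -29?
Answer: 2584611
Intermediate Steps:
a(D) = D + D² (a(D) = D² + D = D + D²)
f(d) = 812*d (f(d) = (-29*(1 - 29))*d = (-29*(-28))*d = 812*d)
2342635 + f(I) = 2342635 + 812*298 = 2342635 + 241976 = 2584611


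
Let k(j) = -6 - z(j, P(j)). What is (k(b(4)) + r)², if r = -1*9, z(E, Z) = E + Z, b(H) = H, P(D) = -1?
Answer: 324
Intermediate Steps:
r = -9
k(j) = -5 - j (k(j) = -6 - (j - 1) = -6 - (-1 + j) = -6 + (1 - j) = -5 - j)
(k(b(4)) + r)² = ((-5 - 1*4) - 9)² = ((-5 - 4) - 9)² = (-9 - 9)² = (-18)² = 324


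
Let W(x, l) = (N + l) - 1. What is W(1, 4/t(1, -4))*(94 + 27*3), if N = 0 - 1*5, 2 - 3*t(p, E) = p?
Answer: 1050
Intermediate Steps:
t(p, E) = ⅔ - p/3
N = -5 (N = 0 - 5 = -5)
W(x, l) = -6 + l (W(x, l) = (-5 + l) - 1 = -6 + l)
W(1, 4/t(1, -4))*(94 + 27*3) = (-6 + 4/(⅔ - ⅓*1))*(94 + 27*3) = (-6 + 4/(⅔ - ⅓))*(94 + 81) = (-6 + 4/(⅓))*175 = (-6 + 4*3)*175 = (-6 + 12)*175 = 6*175 = 1050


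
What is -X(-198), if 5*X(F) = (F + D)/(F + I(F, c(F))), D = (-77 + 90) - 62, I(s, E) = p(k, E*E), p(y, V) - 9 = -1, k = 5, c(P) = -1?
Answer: -13/50 ≈ -0.26000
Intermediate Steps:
p(y, V) = 8 (p(y, V) = 9 - 1 = 8)
I(s, E) = 8
D = -49 (D = 13 - 62 = -49)
X(F) = (-49 + F)/(5*(8 + F)) (X(F) = ((F - 49)/(F + 8))/5 = ((-49 + F)/(8 + F))/5 = (-49 + F)/(5*(8 + F)))
-X(-198) = -(-49 - 198)/(5*(8 - 198)) = -(-247)/(5*(-190)) = -(-1)*(-247)/(5*190) = -1*13/50 = -13/50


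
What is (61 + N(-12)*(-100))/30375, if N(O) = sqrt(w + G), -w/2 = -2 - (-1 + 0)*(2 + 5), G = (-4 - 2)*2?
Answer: 61/30375 - 4*I*sqrt(22)/1215 ≈ 0.0020082 - 0.015442*I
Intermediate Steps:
G = -12 (G = -6*2 = -12)
w = -10 (w = -2*(-2 - (-1 + 0)*(2 + 5)) = -2*(-2 - (-1)*7) = -2*(-2 - 1*(-7)) = -2*(-2 + 7) = -2*5 = -10)
N(O) = I*sqrt(22) (N(O) = sqrt(-10 - 12) = sqrt(-22) = I*sqrt(22))
(61 + N(-12)*(-100))/30375 = (61 + (I*sqrt(22))*(-100))/30375 = (61 - 100*I*sqrt(22))*(1/30375) = 61/30375 - 4*I*sqrt(22)/1215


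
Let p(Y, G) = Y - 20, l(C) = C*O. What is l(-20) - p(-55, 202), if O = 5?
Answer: -25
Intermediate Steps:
l(C) = 5*C (l(C) = C*5 = 5*C)
p(Y, G) = -20 + Y
l(-20) - p(-55, 202) = 5*(-20) - (-20 - 55) = -100 - 1*(-75) = -100 + 75 = -25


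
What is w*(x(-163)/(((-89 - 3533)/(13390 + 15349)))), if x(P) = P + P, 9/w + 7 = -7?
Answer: -42160113/25354 ≈ -1662.9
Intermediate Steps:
w = -9/14 (w = 9/(-7 - 7) = 9/(-14) = 9*(-1/14) = -9/14 ≈ -0.64286)
x(P) = 2*P
w*(x(-163)/(((-89 - 3533)/(13390 + 15349)))) = -9*2*(-163)/(14*((-89 - 3533)/(13390 + 15349))) = -(-1467)/(7*((-3622/28739))) = -(-1467)/(7*((-3622*1/28739))) = -(-1467)/(7*(-3622/28739)) = -(-1467)*(-28739)/(7*3622) = -9/14*4684457/1811 = -42160113/25354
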